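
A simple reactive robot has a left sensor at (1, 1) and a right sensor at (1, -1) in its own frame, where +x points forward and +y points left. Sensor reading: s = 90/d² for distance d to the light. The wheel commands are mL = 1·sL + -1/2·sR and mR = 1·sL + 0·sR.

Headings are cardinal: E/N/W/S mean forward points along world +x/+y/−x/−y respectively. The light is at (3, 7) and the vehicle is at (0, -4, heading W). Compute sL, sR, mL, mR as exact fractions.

left sensor world pos  = (-1, -5); dL² = 160
right sensor world pos = (-1, -3); dR² = 116
sL = 90/160 = 9/16
sR = 90/116 = 45/58
mL = 1·sL + -1/2·sR = 81/464
mR = 1·sL + 0·sR = 9/16

9/16 45/58 81/464 9/16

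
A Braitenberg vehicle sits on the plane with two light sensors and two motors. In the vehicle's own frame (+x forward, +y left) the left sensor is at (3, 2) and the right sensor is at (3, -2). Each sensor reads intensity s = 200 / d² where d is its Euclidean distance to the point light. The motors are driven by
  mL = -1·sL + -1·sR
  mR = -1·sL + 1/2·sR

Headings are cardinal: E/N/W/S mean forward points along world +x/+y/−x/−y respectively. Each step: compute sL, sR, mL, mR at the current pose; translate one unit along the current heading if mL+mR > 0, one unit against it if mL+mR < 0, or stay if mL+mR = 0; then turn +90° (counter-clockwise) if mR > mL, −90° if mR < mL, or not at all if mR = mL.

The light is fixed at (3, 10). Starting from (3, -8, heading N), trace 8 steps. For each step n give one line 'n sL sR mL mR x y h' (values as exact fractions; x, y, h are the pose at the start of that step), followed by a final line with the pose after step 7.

0 200/229 200/229 -400/229 -100/229 3 -8 N
1 4/9 100/149 -1496/1341 -146/1341 3 -9 W
2 200/493 40/97 -39120/47821 -9540/47821 4 -9 S
3 25/34 25/52 -1075/884 -875/1768 4 -8 E
4 200/229 200/229 -400/229 -100/229 3 -8 N
5 4/9 100/149 -1496/1341 -146/1341 3 -9 W
6 200/493 40/97 -39120/47821 -9540/47821 4 -9 S
7 25/34 25/52 -1075/884 -875/1768 4 -8 E
final 3 -8 N

n=0: pose=(3,-8,N); sL=200/229, sR=200/229; mL=-400/229, mR=-100/229; mL+mR=-500/229 → advance -1; mR−mL=300/229 → turn +1·90°
n=1: pose=(3,-9,W); sL=4/9, sR=100/149; mL=-1496/1341, mR=-146/1341; mL+mR=-1642/1341 → advance -1; mR−mL=150/149 → turn +1·90°
n=2: pose=(4,-9,S); sL=200/493, sR=40/97; mL=-39120/47821, mR=-9540/47821; mL+mR=-48660/47821 → advance -1; mR−mL=60/97 → turn +1·90°
n=3: pose=(4,-8,E); sL=25/34, sR=25/52; mL=-1075/884, mR=-875/1768; mL+mR=-3025/1768 → advance -1; mR−mL=75/104 → turn +1·90°
n=4: pose=(3,-8,N); sL=200/229, sR=200/229; mL=-400/229, mR=-100/229; mL+mR=-500/229 → advance -1; mR−mL=300/229 → turn +1·90°
n=5: pose=(3,-9,W); sL=4/9, sR=100/149; mL=-1496/1341, mR=-146/1341; mL+mR=-1642/1341 → advance -1; mR−mL=150/149 → turn +1·90°
n=6: pose=(4,-9,S); sL=200/493, sR=40/97; mL=-39120/47821, mR=-9540/47821; mL+mR=-48660/47821 → advance -1; mR−mL=60/97 → turn +1·90°
n=7: pose=(4,-8,E); sL=25/34, sR=25/52; mL=-1075/884, mR=-875/1768; mL+mR=-3025/1768 → advance -1; mR−mL=75/104 → turn +1·90°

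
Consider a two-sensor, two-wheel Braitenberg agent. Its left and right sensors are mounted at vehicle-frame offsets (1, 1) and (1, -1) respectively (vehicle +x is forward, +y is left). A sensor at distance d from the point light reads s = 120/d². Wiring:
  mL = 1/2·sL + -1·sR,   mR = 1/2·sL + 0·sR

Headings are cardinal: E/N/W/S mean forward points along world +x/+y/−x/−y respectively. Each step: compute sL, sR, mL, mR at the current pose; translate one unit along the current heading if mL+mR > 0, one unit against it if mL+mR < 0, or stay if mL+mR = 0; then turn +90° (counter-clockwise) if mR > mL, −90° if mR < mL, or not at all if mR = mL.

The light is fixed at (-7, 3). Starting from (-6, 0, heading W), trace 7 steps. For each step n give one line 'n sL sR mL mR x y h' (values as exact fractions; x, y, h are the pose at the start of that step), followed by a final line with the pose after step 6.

n=0: pose=(-6,0,W); sL=15/2, sR=30; mL=-105/4, mR=15/4; mL+mR=-45/2 → advance -1; mR−mL=30 → turn +1·90°
n=1: pose=(-5,0,S); sL=24/5, sR=120/17; mL=-396/85, mR=12/5; mL+mR=-192/85 → advance -1; mR−mL=120/17 → turn +1·90°
n=2: pose=(-5,1,E); sL=12, sR=20/3; mL=-2/3, mR=6; mL+mR=16/3 → advance +1; mR−mL=20/3 → turn +1·90°
n=3: pose=(-4,1,N); sL=24, sR=120/17; mL=84/17, mR=12; mL+mR=288/17 → advance +1; mR−mL=120/17 → turn +1·90°
n=4: pose=(-4,2,W); sL=15, sR=30; mL=-45/2, mR=15/2; mL+mR=-15 → advance -1; mR−mL=30 → turn +1·90°
n=5: pose=(-3,2,S); sL=120/29, sR=120/13; mL=-2700/377, mR=60/29; mL+mR=-1920/377 → advance -1; mR−mL=120/13 → turn +1·90°
n=6: pose=(-3,3,E); sL=60/13, sR=60/13; mL=-30/13, mR=30/13; mL+mR=0 → advance +0; mR−mL=60/13 → turn +1·90°

0 15/2 30 -105/4 15/4 -6 0 W
1 24/5 120/17 -396/85 12/5 -5 0 S
2 12 20/3 -2/3 6 -5 1 E
3 24 120/17 84/17 12 -4 1 N
4 15 30 -45/2 15/2 -4 2 W
5 120/29 120/13 -2700/377 60/29 -3 2 S
6 60/13 60/13 -30/13 30/13 -3 3 E
final -3 3 N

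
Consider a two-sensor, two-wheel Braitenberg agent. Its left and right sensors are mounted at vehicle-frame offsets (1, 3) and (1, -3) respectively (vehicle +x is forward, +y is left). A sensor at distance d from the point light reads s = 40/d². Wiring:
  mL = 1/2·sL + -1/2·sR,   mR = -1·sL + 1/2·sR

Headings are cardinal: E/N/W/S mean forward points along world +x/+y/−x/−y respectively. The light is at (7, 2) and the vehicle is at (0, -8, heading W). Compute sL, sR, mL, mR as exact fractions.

40/233 40/113 -2400/26329 140/26329

left sensor world pos  = (-1, -11); dL² = 233
right sensor world pos = (-1, -5); dR² = 113
sL = 40/233 = 40/233
sR = 40/113 = 40/113
mL = 1/2·sL + -1/2·sR = -2400/26329
mR = -1·sL + 1/2·sR = 140/26329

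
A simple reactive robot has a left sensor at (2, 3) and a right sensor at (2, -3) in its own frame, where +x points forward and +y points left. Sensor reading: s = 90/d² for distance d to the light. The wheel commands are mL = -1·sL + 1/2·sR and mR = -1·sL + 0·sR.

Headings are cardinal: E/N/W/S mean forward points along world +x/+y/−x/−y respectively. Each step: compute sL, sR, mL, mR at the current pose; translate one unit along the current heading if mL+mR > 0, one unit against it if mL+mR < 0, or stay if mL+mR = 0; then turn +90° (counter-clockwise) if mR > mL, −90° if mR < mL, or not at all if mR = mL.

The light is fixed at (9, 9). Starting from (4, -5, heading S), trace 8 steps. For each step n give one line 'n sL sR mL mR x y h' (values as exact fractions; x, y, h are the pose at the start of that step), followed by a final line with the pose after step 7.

n=0: pose=(4,-5,S); sL=9/26, sR=9/32; mL=-171/832, mR=-9/26; mL+mR=-459/832 → advance -1; mR−mL=-9/64 → turn -1·90°
n=1: pose=(4,-4,W); sL=18/61, sR=90/149; mL=63/9089, mR=-18/61; mL+mR=-2619/9089 → advance -1; mR−mL=-45/149 → turn -1·90°
n=2: pose=(5,-4,N); sL=9/17, sR=45/61; mL=-333/2074, mR=-9/17; mL+mR=-1431/2074 → advance -1; mR−mL=-45/122 → turn -1·90°
n=3: pose=(5,-5,E); sL=18/25, sR=90/293; mL=-4149/7325, mR=-18/25; mL+mR=-9423/7325 → advance -1; mR−mL=-45/293 → turn -1·90°
n=4: pose=(4,-5,S); sL=9/26, sR=9/32; mL=-171/832, mR=-9/26; mL+mR=-459/832 → advance -1; mR−mL=-9/64 → turn -1·90°
n=5: pose=(4,-4,W); sL=18/61, sR=90/149; mL=63/9089, mR=-18/61; mL+mR=-2619/9089 → advance -1; mR−mL=-45/149 → turn -1·90°
n=6: pose=(5,-4,N); sL=9/17, sR=45/61; mL=-333/2074, mR=-9/17; mL+mR=-1431/2074 → advance -1; mR−mL=-45/122 → turn -1·90°
n=7: pose=(5,-5,E); sL=18/25, sR=90/293; mL=-4149/7325, mR=-18/25; mL+mR=-9423/7325 → advance -1; mR−mL=-45/293 → turn -1·90°

0 9/26 9/32 -171/832 -9/26 4 -5 S
1 18/61 90/149 63/9089 -18/61 4 -4 W
2 9/17 45/61 -333/2074 -9/17 5 -4 N
3 18/25 90/293 -4149/7325 -18/25 5 -5 E
4 9/26 9/32 -171/832 -9/26 4 -5 S
5 18/61 90/149 63/9089 -18/61 4 -4 W
6 9/17 45/61 -333/2074 -9/17 5 -4 N
7 18/25 90/293 -4149/7325 -18/25 5 -5 E
final 4 -5 S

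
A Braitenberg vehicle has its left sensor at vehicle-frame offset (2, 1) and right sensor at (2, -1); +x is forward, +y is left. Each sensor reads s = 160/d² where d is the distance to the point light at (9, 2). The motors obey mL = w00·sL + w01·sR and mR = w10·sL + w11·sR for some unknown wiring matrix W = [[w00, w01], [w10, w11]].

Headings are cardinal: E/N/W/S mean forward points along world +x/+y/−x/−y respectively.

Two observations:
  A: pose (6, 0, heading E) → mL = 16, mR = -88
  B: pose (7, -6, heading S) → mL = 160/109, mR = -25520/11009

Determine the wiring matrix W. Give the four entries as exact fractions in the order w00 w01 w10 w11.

obs A: pose=(6,0,E) → sL=80, sR=16, mL=16, mR=-88
obs B: pose=(7,-6,S) → sL=160/101, sR=160/109, mL=160/109, mR=-25520/11009
sensor matrix S = [[80, 16], [160/101, 160/109]]; det S = 1013760/11009
solve [mL_A; mL_B] = S·[w00; w01] and [mR_A; mR_B] = S·[w10; w11]:
  w00 = 0, w01 = 1, w10 = -1, w11 = -1/2

0 1 -1 -1/2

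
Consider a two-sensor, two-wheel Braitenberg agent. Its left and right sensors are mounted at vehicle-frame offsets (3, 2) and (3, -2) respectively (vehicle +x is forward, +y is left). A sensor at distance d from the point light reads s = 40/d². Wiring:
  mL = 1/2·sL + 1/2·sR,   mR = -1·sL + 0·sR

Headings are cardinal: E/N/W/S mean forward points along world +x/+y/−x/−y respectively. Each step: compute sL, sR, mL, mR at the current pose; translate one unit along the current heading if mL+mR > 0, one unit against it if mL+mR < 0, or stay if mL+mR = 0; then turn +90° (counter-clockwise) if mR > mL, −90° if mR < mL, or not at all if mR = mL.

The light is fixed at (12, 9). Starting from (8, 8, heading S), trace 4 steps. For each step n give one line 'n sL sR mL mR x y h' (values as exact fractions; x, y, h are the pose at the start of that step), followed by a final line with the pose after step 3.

n=0: pose=(8,8,S); sL=2, sR=10/13; mL=18/13, mR=-2; mL+mR=-8/13 → advance -1; mR−mL=-44/13 → turn -1·90°
n=1: pose=(8,9,W); sL=40/53, sR=40/53; mL=40/53, mR=-40/53; mL+mR=0 → advance +0; mR−mL=-80/53 → turn -1·90°
n=2: pose=(8,9,N); sL=8/9, sR=40/13; mL=232/117, mR=-8/9; mL+mR=128/117 → advance +1; mR−mL=-112/39 → turn -1·90°
n=3: pose=(8,10,E); sL=4, sR=20; mL=12, mR=-4; mL+mR=8 → advance +1; mR−mL=-16 → turn -1·90°

0 2 10/13 18/13 -2 8 8 S
1 40/53 40/53 40/53 -40/53 8 9 W
2 8/9 40/13 232/117 -8/9 8 9 N
3 4 20 12 -4 8 10 E
final 9 10 S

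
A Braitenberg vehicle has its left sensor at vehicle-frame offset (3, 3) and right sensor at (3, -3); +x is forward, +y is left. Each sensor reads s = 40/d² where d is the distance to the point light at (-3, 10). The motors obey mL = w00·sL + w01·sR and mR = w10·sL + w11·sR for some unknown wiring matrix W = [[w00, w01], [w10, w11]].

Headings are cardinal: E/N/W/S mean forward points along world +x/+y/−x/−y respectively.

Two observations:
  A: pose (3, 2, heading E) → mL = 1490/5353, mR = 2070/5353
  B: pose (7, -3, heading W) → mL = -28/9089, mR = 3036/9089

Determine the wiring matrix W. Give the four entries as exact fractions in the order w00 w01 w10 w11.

obs A: pose=(3,2,E) → sL=20/53, sR=20/101, mL=1490/5353, mR=2070/5353
obs B: pose=(7,-3,W) → sL=8/61, sR=40/149, mL=-28/9089, mR=3036/9089
sensor matrix S = [[20/53, 20/101], [8/61, 40/149]]; det S = 3665280/48653417
solve [mL_A; mL_B] = S·[w00; w01] and [mR_A; mR_B] = S·[w10; w11]:
  w00 = 1, w01 = -1/2, w10 = 1/2, w11 = 1

1 -1/2 1/2 1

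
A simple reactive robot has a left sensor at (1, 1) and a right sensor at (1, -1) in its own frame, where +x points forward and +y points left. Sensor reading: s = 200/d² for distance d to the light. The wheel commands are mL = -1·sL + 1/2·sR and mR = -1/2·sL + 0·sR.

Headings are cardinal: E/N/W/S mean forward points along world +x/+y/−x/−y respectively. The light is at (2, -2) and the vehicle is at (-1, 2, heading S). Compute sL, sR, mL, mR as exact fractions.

left sensor world pos  = (0, 1); dL² = 13
right sensor world pos = (-2, 1); dR² = 25
sL = 200/13 = 200/13
sR = 200/25 = 8
mL = -1·sL + 1/2·sR = -148/13
mR = -1/2·sL + 0·sR = -100/13

200/13 8 -148/13 -100/13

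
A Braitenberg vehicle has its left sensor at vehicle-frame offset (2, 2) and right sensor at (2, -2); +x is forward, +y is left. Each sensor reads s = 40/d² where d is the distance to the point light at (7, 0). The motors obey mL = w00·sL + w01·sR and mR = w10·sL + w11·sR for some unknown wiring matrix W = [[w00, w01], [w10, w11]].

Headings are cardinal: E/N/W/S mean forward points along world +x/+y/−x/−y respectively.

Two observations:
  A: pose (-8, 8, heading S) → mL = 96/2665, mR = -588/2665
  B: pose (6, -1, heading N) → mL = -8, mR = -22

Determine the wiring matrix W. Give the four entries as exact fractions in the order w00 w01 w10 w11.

obs A: pose=(-8,8,S) → sL=8/41, sR=8/65, mL=96/2665, mR=-588/2665
obs B: pose=(6,-1,N) → sL=4, sR=20, mL=-8, mR=-22
sensor matrix S = [[8/41, 8/65], [4, 20]]; det S = 9088/2665
solve [mL_A; mL_B] = S·[w00; w01] and [mR_A; mR_B] = S·[w10; w11]:
  w00 = 1/2, w01 = -1/2, w10 = -1/2, w11 = -1

1/2 -1/2 -1/2 -1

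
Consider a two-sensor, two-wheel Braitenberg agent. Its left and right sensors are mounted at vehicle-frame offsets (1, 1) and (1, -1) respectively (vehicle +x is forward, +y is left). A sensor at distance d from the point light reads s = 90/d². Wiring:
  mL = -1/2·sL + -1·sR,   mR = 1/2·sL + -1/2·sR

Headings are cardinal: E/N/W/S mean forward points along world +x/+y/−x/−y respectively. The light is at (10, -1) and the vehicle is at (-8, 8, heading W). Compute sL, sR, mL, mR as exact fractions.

18/85 90/461 -11799/39185 324/39185

left sensor world pos  = (-9, 7); dL² = 425
right sensor world pos = (-9, 9); dR² = 461
sL = 90/425 = 18/85
sR = 90/461 = 90/461
mL = -1/2·sL + -1·sR = -11799/39185
mR = 1/2·sL + -1/2·sR = 324/39185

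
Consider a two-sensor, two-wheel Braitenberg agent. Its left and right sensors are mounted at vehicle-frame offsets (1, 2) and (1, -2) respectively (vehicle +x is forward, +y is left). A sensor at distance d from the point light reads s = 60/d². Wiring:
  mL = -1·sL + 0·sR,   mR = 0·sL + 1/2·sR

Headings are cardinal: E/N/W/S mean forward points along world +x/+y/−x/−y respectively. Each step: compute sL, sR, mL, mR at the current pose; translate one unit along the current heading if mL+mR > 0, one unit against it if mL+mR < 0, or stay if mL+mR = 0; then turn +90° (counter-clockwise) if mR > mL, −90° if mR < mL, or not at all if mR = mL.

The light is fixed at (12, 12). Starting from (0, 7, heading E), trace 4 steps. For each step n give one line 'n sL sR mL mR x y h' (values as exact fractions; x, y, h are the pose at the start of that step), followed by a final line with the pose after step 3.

n=0: pose=(0,7,E); sL=6/13, sR=6/17; mL=-6/13, mR=3/17; mL+mR=-63/221 → advance -1; mR−mL=141/221 → turn +1·90°
n=1: pose=(-1,7,N); sL=60/241, sR=60/137; mL=-60/241, mR=30/137; mL+mR=-990/33017 → advance -1; mR−mL=15450/33017 → turn +1·90°
n=2: pose=(-1,6,W); sL=3/13, sR=15/53; mL=-3/13, mR=15/106; mL+mR=-123/1378 → advance -1; mR−mL=513/1378 → turn +1·90°
n=3: pose=(0,6,S); sL=60/149, sR=12/49; mL=-60/149, mR=6/49; mL+mR=-2046/7301 → advance -1; mR−mL=3834/7301 → turn +1·90°

0 6/13 6/17 -6/13 3/17 0 7 E
1 60/241 60/137 -60/241 30/137 -1 7 N
2 3/13 15/53 -3/13 15/106 -1 6 W
3 60/149 12/49 -60/149 6/49 0 6 S
final 0 7 E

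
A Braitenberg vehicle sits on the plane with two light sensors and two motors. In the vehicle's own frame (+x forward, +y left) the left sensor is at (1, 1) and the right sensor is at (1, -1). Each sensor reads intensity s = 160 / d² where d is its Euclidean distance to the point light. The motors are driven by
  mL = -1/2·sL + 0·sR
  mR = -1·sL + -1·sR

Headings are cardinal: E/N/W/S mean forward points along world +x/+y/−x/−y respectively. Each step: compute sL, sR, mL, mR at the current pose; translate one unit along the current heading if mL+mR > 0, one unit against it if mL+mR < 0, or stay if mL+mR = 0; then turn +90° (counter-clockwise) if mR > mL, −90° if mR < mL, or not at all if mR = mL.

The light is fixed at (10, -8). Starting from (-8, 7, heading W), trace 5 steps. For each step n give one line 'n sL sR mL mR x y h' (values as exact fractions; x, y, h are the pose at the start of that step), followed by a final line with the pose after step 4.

n=0: pose=(-8,7,W); sL=160/557, sR=160/617; mL=-80/557, mR=-187840/343669; mL+mR=-237200/343669 → advance -1; mR−mL=-138480/343669 → turn -1·90°
n=1: pose=(-7,7,N); sL=8/29, sR=5/16; mL=-4/29, mR=-273/464; mL+mR=-337/464 → advance -1; mR−mL=-209/464 → turn -1·90°
n=2: pose=(-7,6,E); sL=160/481, sR=32/85; mL=-80/481, mR=-28992/40885; mL+mR=-35792/40885 → advance -1; mR−mL=-22192/40885 → turn -1·90°
n=3: pose=(-8,6,S); sL=80/229, sR=16/53; mL=-40/229, mR=-7904/12137; mL+mR=-10024/12137 → advance -1; mR−mL=-5784/12137 → turn -1·90°
n=4: pose=(-8,7,W); sL=160/557, sR=160/617; mL=-80/557, mR=-187840/343669; mL+mR=-237200/343669 → advance -1; mR−mL=-138480/343669 → turn -1·90°

0 160/557 160/617 -80/557 -187840/343669 -8 7 W
1 8/29 5/16 -4/29 -273/464 -7 7 N
2 160/481 32/85 -80/481 -28992/40885 -7 6 E
3 80/229 16/53 -40/229 -7904/12137 -8 6 S
4 160/557 160/617 -80/557 -187840/343669 -8 7 W
final -7 7 N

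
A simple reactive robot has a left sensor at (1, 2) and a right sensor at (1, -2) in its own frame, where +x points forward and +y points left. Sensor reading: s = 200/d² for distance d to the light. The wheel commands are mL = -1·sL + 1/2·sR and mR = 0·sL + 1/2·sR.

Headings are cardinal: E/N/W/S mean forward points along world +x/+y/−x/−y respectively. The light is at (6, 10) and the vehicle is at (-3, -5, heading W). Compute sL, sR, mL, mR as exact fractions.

left sensor world pos  = (-4, -7); dL² = 389
right sensor world pos = (-4, -3); dR² = 269
sL = 200/389 = 200/389
sR = 200/269 = 200/269
mL = -1·sL + 1/2·sR = -14900/104641
mR = 0·sL + 1/2·sR = 100/269

200/389 200/269 -14900/104641 100/269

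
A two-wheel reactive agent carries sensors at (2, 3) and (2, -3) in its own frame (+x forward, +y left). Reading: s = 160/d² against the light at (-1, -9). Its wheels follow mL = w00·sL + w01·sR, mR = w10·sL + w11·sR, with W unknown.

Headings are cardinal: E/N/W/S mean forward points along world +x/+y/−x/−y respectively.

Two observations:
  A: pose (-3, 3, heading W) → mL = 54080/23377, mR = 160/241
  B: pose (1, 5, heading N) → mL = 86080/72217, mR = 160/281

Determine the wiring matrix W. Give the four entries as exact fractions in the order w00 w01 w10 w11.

1 1 0 1

obs A: pose=(-3,3,W) → sL=160/97, sR=160/241, mL=54080/23377, mR=160/241
obs B: pose=(1,5,N) → sL=160/257, sR=160/281, mL=86080/72217, mR=160/281
sensor matrix S = [[160/97, 160/241], [160/257, 160/281]]; det S = 887808000/1688216809
solve [mL_A; mL_B] = S·[w00; w01] and [mR_A; mR_B] = S·[w10; w11]:
  w00 = 1, w01 = 1, w10 = 0, w11 = 1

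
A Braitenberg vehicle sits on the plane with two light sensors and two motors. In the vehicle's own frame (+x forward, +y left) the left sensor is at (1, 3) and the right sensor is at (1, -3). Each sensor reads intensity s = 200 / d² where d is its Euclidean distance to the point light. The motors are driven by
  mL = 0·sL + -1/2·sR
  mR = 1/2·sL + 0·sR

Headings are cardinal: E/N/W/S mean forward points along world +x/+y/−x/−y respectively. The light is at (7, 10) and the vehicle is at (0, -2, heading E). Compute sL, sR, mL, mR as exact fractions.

left sensor world pos  = (1, 1); dL² = 117
right sensor world pos = (1, -5); dR² = 261
sL = 200/117 = 200/117
sR = 200/261 = 200/261
mL = 0·sL + -1/2·sR = -100/261
mR = 1/2·sL + 0·sR = 100/117

200/117 200/261 -100/261 100/117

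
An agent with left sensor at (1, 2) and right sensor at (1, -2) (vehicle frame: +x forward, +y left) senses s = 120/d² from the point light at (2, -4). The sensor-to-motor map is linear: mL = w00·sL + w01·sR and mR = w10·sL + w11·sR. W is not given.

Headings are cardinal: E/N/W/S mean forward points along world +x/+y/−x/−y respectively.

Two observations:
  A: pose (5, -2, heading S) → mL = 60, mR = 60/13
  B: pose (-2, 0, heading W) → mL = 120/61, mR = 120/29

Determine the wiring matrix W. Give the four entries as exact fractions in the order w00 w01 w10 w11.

obs A: pose=(5,-2,S) → sL=60/13, sR=60, mL=60, mR=60/13
obs B: pose=(-2,0,W) → sL=120/29, sR=120/61, mL=120/61, mR=120/29
sensor matrix S = [[60/13, 60], [120/29, 120/61]]; det S = -5500800/22997
solve [mL_A; mL_B] = S·[w00; w01] and [mR_A; mR_B] = S·[w10; w11]:
  w00 = 0, w01 = 1, w10 = 1, w11 = 0

0 1 1 0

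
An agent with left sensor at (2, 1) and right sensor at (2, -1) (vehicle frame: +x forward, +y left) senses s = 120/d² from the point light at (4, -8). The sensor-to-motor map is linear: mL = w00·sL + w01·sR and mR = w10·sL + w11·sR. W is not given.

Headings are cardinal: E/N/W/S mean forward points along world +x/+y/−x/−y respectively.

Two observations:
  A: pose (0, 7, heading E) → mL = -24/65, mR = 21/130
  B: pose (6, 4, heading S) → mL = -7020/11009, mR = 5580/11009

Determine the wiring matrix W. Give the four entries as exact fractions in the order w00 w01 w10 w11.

1/2 -1 1 -1/2

obs A: pose=(0,7,E) → sL=6/13, sR=3/5, mL=-24/65, mR=21/130
obs B: pose=(6,4,S) → sL=120/109, sR=120/101, mL=-7020/11009, mR=5580/11009
sensor matrix S = [[6/13, 3/5], [120/109, 120/101]]; det S = -16056/143117
solve [mL_A; mL_B] = S·[w00; w01] and [mR_A; mR_B] = S·[w10; w11]:
  w00 = 1/2, w01 = -1, w10 = 1, w11 = -1/2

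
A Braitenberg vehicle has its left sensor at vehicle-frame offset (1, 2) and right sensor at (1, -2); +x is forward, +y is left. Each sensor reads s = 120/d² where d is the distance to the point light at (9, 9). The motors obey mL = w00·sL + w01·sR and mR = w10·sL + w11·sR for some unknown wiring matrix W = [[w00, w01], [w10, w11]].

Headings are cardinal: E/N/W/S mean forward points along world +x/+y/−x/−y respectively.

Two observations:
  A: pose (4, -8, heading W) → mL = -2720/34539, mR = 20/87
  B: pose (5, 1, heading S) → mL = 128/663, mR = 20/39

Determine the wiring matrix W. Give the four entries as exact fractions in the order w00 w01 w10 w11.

obs A: pose=(4,-8,W) → sL=120/397, sR=40/87, mL=-2720/34539, mR=20/87
obs B: pose=(5,1,S) → sL=24/17, sR=40/39, mL=128/663, mR=20/39
sensor matrix S = [[120/397, 40/87], [24/17, 40/39]]; det S = -862720/2544373
solve [mL_A; mL_B] = S·[w00; w01] and [mR_A; mR_B] = S·[w10; w11]:
  w00 = 1/2, w01 = -1/2, w10 = 0, w11 = 1/2

1/2 -1/2 0 1/2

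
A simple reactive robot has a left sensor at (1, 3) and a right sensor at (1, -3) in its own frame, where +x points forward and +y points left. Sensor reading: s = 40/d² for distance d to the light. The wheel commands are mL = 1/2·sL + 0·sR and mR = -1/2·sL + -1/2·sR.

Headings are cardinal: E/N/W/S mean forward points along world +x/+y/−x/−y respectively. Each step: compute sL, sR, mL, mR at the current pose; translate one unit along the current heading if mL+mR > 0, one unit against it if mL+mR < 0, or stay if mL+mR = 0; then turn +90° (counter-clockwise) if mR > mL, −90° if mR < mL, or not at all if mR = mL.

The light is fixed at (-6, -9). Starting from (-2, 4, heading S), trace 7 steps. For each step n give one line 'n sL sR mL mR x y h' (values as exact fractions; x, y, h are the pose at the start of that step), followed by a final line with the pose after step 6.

n=0: pose=(-2,4,S); sL=40/193, sR=8/29; mL=20/193, mR=-1352/5597; mL+mR=-4/29 → advance -1; mR−mL=-1932/5597 → turn -1·90°
n=1: pose=(-2,5,W); sL=4/13, sR=20/149; mL=2/13, mR=-428/1937; mL+mR=-10/149 → advance -1; mR−mL=-726/1937 → turn -1·90°
n=2: pose=(-1,5,N); sL=40/229, sR=40/289; mL=20/229, mR=-10360/66181; mL+mR=-20/289 → advance -1; mR−mL=-16140/66181 → turn -1·90°
n=3: pose=(-1,4,E); sL=10/73, sR=5/17; mL=5/73, mR=-535/2482; mL+mR=-5/34 → advance -1; mR−mL=-705/2482 → turn -1·90°
n=4: pose=(-2,4,S); sL=40/193, sR=8/29; mL=20/193, mR=-1352/5597; mL+mR=-4/29 → advance -1; mR−mL=-1932/5597 → turn -1·90°
n=5: pose=(-2,5,W); sL=4/13, sR=20/149; mL=2/13, mR=-428/1937; mL+mR=-10/149 → advance -1; mR−mL=-726/1937 → turn -1·90°
n=6: pose=(-1,5,N); sL=40/229, sR=40/289; mL=20/229, mR=-10360/66181; mL+mR=-20/289 → advance -1; mR−mL=-16140/66181 → turn -1·90°

0 40/193 8/29 20/193 -1352/5597 -2 4 S
1 4/13 20/149 2/13 -428/1937 -2 5 W
2 40/229 40/289 20/229 -10360/66181 -1 5 N
3 10/73 5/17 5/73 -535/2482 -1 4 E
4 40/193 8/29 20/193 -1352/5597 -2 4 S
5 4/13 20/149 2/13 -428/1937 -2 5 W
6 40/229 40/289 20/229 -10360/66181 -1 5 N
final -1 4 E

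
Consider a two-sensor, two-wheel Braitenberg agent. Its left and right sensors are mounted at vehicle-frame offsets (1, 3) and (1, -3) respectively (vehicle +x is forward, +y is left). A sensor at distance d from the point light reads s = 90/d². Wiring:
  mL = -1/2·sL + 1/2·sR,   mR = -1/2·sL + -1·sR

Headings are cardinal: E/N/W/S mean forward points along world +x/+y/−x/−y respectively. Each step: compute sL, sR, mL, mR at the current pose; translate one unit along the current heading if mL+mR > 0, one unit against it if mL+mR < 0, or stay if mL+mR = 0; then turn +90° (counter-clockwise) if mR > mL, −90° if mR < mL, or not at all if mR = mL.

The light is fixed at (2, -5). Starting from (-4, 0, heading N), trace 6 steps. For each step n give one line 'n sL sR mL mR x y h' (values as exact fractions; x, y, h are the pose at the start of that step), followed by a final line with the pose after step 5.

n=0: pose=(-4,0,N); sL=10/13, sR=2; mL=8/13, mR=-31/13; mL+mR=-23/13 → advance -1; mR−mL=-3 → turn -1·90°
n=1: pose=(-4,-1,E); sL=45/37, sR=45/13; mL=540/481, mR=-3915/962; mL+mR=-2835/962 → advance -1; mR−mL=-135/26 → turn -1·90°
n=2: pose=(-5,-1,S); sL=18/5, sR=90/109; mL=-756/545, mR=-1431/545; mL+mR=-2187/545 → advance -1; mR−mL=-135/109 → turn -1·90°
n=3: pose=(-5,0,W); sL=45/34, sR=45/64; mL=-675/2176, mR=-1485/1088; mL+mR=-3645/2176 → advance -1; mR−mL=-135/128 → turn -1·90°
n=4: pose=(-4,0,N); sL=10/13, sR=2; mL=8/13, mR=-31/13; mL+mR=-23/13 → advance -1; mR−mL=-3 → turn -1·90°
n=5: pose=(-4,-1,E); sL=45/37, sR=45/13; mL=540/481, mR=-3915/962; mL+mR=-2835/962 → advance -1; mR−mL=-135/26 → turn -1·90°

0 10/13 2 8/13 -31/13 -4 0 N
1 45/37 45/13 540/481 -3915/962 -4 -1 E
2 18/5 90/109 -756/545 -1431/545 -5 -1 S
3 45/34 45/64 -675/2176 -1485/1088 -5 0 W
4 10/13 2 8/13 -31/13 -4 0 N
5 45/37 45/13 540/481 -3915/962 -4 -1 E
final -5 -1 S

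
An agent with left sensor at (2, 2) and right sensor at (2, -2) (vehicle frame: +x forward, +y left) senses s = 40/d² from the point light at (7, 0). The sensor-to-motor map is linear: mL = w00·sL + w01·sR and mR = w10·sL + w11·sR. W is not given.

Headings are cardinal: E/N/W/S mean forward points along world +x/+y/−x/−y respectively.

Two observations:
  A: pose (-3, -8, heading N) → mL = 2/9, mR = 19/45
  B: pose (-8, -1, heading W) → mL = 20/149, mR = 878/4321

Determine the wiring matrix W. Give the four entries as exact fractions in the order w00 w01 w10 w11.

1 0 1 1/2

obs A: pose=(-3,-8,N) → sL=2/9, sR=2/5, mL=2/9, mR=19/45
obs B: pose=(-8,-1,W) → sL=20/149, sR=4/29, mL=20/149, mR=878/4321
sensor matrix S = [[2/9, 2/5], [20/149, 4/29]]; det S = -896/38889
solve [mL_A; mL_B] = S·[w00; w01] and [mR_A; mR_B] = S·[w10; w11]:
  w00 = 1, w01 = 0, w10 = 1, w11 = 1/2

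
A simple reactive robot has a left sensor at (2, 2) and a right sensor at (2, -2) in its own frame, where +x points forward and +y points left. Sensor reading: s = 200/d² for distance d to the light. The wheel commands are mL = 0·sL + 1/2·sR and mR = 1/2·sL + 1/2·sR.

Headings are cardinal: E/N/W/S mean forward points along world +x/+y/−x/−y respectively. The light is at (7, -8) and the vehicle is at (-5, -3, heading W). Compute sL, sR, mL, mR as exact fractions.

left sensor world pos  = (-7, -5); dL² = 205
right sensor world pos = (-7, -1); dR² = 245
sL = 200/205 = 40/41
sR = 200/245 = 40/49
mL = 0·sL + 1/2·sR = 20/49
mR = 1/2·sL + 1/2·sR = 1800/2009

40/41 40/49 20/49 1800/2009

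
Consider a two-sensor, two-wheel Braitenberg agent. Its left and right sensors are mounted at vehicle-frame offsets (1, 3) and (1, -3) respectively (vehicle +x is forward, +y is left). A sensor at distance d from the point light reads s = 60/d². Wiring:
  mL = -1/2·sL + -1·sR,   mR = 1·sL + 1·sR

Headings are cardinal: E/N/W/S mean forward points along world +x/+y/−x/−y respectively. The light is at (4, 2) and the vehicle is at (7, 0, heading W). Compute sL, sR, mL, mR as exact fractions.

60/29 12 -378/29 408/29

left sensor world pos  = (6, -3); dL² = 29
right sensor world pos = (6, 3); dR² = 5
sL = 60/29 = 60/29
sR = 60/5 = 12
mL = -1/2·sL + -1·sR = -378/29
mR = 1·sL + 1·sR = 408/29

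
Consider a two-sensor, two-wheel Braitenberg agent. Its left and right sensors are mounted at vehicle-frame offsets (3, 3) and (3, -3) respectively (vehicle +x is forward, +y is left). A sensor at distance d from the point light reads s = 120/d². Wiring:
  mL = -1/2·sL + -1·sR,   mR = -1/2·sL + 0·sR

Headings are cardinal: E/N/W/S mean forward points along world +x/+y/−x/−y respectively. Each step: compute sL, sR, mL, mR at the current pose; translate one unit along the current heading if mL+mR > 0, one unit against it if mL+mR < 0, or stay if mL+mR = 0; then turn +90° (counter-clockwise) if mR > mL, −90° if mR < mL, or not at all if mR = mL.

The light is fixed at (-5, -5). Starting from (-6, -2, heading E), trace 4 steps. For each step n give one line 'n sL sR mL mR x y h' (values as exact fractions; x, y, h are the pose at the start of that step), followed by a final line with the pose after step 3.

0 3 30 -63/2 -3/2 -6 -2 E
1 120/61 120/37 -9540/2257 -60/61 -7 -2 N
2 60/13 12/5 -306/65 -30/13 -7 -3 W
3 24 120/17 -324/17 -12 -6 -3 S
final -6 -2 E

n=0: pose=(-6,-2,E); sL=3, sR=30; mL=-63/2, mR=-3/2; mL+mR=-33 → advance -1; mR−mL=30 → turn +1·90°
n=1: pose=(-7,-2,N); sL=120/61, sR=120/37; mL=-9540/2257, mR=-60/61; mL+mR=-11760/2257 → advance -1; mR−mL=120/37 → turn +1·90°
n=2: pose=(-7,-3,W); sL=60/13, sR=12/5; mL=-306/65, mR=-30/13; mL+mR=-456/65 → advance -1; mR−mL=12/5 → turn +1·90°
n=3: pose=(-6,-3,S); sL=24, sR=120/17; mL=-324/17, mR=-12; mL+mR=-528/17 → advance -1; mR−mL=120/17 → turn +1·90°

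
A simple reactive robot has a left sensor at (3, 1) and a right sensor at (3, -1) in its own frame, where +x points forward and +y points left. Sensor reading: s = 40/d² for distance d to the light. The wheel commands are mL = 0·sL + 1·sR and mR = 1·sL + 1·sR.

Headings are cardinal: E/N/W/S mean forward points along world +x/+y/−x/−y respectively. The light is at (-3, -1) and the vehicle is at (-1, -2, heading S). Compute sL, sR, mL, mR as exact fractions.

8/5 40/17 40/17 336/85

left sensor world pos  = (0, -5); dL² = 25
right sensor world pos = (-2, -5); dR² = 17
sL = 40/25 = 8/5
sR = 40/17 = 40/17
mL = 0·sL + 1·sR = 40/17
mR = 1·sL + 1·sR = 336/85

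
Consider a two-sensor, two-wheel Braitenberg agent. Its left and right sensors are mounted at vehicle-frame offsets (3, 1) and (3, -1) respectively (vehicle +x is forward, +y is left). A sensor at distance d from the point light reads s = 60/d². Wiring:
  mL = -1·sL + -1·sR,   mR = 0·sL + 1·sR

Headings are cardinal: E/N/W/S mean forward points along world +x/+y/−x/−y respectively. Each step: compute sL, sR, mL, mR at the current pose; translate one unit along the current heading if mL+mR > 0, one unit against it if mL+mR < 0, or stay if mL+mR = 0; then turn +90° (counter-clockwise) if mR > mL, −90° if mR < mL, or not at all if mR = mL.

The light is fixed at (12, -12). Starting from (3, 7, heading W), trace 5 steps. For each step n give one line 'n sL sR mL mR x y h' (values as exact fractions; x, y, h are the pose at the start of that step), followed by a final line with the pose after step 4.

n=0: pose=(3,7,W); sL=5/39, sR=15/136; mL=-1265/5304, mR=15/136; mL+mR=-5/39 → advance -1; mR−mL=925/2652 → turn +1·90°
n=1: pose=(4,7,S); sL=12/61, sR=60/337; mL=-7704/20557, mR=60/337; mL+mR=-12/61 → advance -1; mR−mL=11364/20557 → turn +1·90°
n=2: pose=(4,8,E); sL=30/233, sR=30/193; mL=-12780/44969, mR=30/193; mL+mR=-30/233 → advance -1; mR−mL=19770/44969 → turn +1·90°
n=3: pose=(3,8,N); sL=60/629, sR=60/593; mL=-73320/372997, mR=60/593; mL+mR=-60/629 → advance -1; mR−mL=111060/372997 → turn +1·90°
n=4: pose=(3,7,W); sL=5/39, sR=15/136; mL=-1265/5304, mR=15/136; mL+mR=-5/39 → advance -1; mR−mL=925/2652 → turn +1·90°

0 5/39 15/136 -1265/5304 15/136 3 7 W
1 12/61 60/337 -7704/20557 60/337 4 7 S
2 30/233 30/193 -12780/44969 30/193 4 8 E
3 60/629 60/593 -73320/372997 60/593 3 8 N
4 5/39 15/136 -1265/5304 15/136 3 7 W
final 4 7 S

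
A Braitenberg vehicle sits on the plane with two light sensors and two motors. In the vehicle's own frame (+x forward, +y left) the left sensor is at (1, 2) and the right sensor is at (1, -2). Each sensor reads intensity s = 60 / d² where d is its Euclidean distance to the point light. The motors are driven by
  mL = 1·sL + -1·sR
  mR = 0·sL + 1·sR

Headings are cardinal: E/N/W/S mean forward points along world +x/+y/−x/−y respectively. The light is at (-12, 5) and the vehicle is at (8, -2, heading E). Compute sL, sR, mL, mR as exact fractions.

left sensor world pos  = (9, 0); dL² = 466
right sensor world pos = (9, -4); dR² = 522
sL = 60/466 = 30/233
sR = 60/522 = 10/87
mL = 1·sL + -1·sR = 280/20271
mR = 0·sL + 1·sR = 10/87

30/233 10/87 280/20271 10/87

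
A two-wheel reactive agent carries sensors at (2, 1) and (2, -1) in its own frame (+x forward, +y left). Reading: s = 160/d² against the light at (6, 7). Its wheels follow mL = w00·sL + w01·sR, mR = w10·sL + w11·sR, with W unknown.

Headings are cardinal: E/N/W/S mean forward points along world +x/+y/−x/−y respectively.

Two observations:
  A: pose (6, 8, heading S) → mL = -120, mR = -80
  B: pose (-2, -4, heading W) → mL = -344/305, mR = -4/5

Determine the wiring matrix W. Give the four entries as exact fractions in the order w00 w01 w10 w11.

obs A: pose=(6,8,S) → sL=80, sR=80, mL=-120, mR=-80
obs B: pose=(-2,-4,W) → sL=40/61, sR=4/5, mL=-344/305, mR=-4/5
sensor matrix S = [[80, 80], [40/61, 4/5]]; det S = 704/61
solve [mL_A; mL_B] = S·[w00; w01] and [mR_A; mR_B] = S·[w10; w11]:
  w00 = -1/2, w01 = -1, w10 = 0, w11 = -1

-1/2 -1 0 -1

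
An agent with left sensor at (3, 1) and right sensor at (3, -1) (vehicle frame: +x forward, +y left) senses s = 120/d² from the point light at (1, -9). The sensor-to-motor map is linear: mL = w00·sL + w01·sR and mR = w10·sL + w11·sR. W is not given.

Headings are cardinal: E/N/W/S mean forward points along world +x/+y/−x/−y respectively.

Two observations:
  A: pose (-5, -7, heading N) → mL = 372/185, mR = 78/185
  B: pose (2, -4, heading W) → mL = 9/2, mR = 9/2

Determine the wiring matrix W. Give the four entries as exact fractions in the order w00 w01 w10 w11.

obs A: pose=(-5,-7,N) → sL=60/37, sR=12/5, mL=372/185, mR=78/185
obs B: pose=(2,-4,W) → sL=6, sR=3, mL=9/2, mR=9/2
sensor matrix S = [[60/37, 12/5], [6, 3]]; det S = -1764/185
solve [mL_A; mL_B] = S·[w00; w01] and [mR_A; mR_B] = S·[w10; w11]:
  w00 = 1/2, w01 = 1/2, w10 = 1, w11 = -1/2

1/2 1/2 1 -1/2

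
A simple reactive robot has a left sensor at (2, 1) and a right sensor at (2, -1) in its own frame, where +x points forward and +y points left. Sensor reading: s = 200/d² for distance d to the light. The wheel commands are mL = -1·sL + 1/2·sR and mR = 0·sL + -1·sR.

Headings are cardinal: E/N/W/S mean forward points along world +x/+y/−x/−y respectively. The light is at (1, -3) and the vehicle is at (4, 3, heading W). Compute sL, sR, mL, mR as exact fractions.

100/13 4 -74/13 -4

left sensor world pos  = (2, 2); dL² = 26
right sensor world pos = (2, 4); dR² = 50
sL = 200/26 = 100/13
sR = 200/50 = 4
mL = -1·sL + 1/2·sR = -74/13
mR = 0·sL + -1·sR = -4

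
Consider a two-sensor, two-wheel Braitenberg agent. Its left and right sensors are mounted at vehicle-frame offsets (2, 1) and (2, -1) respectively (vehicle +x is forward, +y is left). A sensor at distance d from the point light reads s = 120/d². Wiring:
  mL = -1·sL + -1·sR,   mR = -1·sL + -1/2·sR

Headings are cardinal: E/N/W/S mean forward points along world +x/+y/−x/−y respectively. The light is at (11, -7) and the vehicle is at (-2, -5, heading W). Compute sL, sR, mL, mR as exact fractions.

left sensor world pos  = (-4, -6); dL² = 226
right sensor world pos = (-4, -4); dR² = 234
sL = 120/226 = 60/113
sR = 120/234 = 20/39
mL = -1·sL + -1·sR = -4600/4407
mR = -1·sL + -1/2·sR = -3470/4407

60/113 20/39 -4600/4407 -3470/4407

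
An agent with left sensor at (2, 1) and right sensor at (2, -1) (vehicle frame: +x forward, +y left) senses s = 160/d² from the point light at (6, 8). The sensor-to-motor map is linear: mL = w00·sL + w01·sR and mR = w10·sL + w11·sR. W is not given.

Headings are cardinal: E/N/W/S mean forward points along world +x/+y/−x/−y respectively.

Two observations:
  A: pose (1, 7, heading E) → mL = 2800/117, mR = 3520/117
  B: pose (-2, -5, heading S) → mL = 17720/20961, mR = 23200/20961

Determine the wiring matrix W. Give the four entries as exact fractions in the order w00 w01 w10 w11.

obs A: pose=(1,7,E) → sL=160/9, sR=160/13, mL=2800/117, mR=3520/117
obs B: pose=(-2,-5,S) → sL=80/137, sR=80/153, mL=17720/20961, mR=23200/20961
sensor matrix S = [[160/9, 160/13], [80/137, 80/153]]; det S = 5171200/2452437
solve [mL_A; mL_B] = S·[w00; w01] and [mR_A; mR_B] = S·[w10; w11]:
  w00 = 1, w01 = 1/2, w10 = 1, w11 = 1

1 1/2 1 1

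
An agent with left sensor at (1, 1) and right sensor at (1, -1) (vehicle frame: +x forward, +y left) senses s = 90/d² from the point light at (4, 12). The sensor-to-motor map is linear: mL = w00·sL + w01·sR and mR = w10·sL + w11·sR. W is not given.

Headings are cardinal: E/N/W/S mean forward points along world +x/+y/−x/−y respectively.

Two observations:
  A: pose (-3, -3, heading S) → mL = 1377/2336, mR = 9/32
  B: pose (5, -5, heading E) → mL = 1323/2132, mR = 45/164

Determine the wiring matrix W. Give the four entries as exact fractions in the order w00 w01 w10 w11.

obs A: pose=(-3,-3,S) → sL=45/146, sR=9/32, mL=1377/2336, mR=9/32
obs B: pose=(5,-5,E) → sL=9/26, sR=45/164, mL=1323/2132, mR=45/164
sensor matrix S = [[45/146, 9/32], [9/26, 45/164]]; det S = -31833/2490176
solve [mL_A; mL_B] = S·[w00; w01] and [mR_A; mR_B] = S·[w10; w11]:
  w00 = 1, w01 = 1, w10 = 0, w11 = 1

1 1 0 1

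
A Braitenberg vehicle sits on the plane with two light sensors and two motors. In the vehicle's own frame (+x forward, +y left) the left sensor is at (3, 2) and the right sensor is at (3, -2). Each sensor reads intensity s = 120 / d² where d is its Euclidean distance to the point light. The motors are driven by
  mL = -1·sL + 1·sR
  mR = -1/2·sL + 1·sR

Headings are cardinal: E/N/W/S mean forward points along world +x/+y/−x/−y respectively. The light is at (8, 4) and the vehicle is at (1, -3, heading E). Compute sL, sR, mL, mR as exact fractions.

120/41 120/97 -6720/3977 -900/3977

left sensor world pos  = (4, -1); dL² = 41
right sensor world pos = (4, -5); dR² = 97
sL = 120/41 = 120/41
sR = 120/97 = 120/97
mL = -1·sL + 1·sR = -6720/3977
mR = -1/2·sL + 1·sR = -900/3977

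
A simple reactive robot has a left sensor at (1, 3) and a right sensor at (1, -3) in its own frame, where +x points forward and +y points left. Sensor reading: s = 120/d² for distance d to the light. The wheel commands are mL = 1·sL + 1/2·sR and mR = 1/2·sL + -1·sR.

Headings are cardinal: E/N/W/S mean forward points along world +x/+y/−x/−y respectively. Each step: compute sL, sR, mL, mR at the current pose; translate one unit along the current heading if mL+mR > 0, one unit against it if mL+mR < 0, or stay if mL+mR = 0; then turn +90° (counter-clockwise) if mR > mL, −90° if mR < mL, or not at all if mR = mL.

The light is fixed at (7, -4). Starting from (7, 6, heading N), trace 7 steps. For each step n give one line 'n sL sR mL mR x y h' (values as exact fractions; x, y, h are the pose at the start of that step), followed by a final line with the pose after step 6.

n=0: pose=(7,6,N); sL=12/13, sR=12/13; mL=18/13, mR=-6/13; mL+mR=12/13 → advance +1; mR−mL=-24/13 → turn -1·90°
n=1: pose=(7,7,E); sL=120/197, sR=24/13; mL=3924/2561, mR=-3948/2561; mL+mR=-24/2561 → advance -1; mR−mL=-7872/2561 → turn -1·90°
n=2: pose=(6,7,S); sL=15/13, sR=30/29; mL=630/377, mR=-345/754; mL+mR=915/754 → advance +1; mR−mL=-1605/754 → turn -1·90°
n=3: pose=(6,6,W); sL=120/53, sR=120/173; mL=23940/9169, mR=4020/9169; mL+mR=27960/9169 → advance +1; mR−mL=-19920/9169 → turn -1·90°
n=4: pose=(5,6,N); sL=60/73, sR=60/61; mL=5850/4453, mR=-2550/4453; mL+mR=3300/4453 → advance +1; mR−mL=-8400/4453 → turn -1·90°
n=5: pose=(5,7,E); sL=120/197, sR=24/13; mL=3924/2561, mR=-3948/2561; mL+mR=-24/2561 → advance -1; mR−mL=-7872/2561 → turn -1·90°
n=6: pose=(4,7,S); sL=6/5, sR=15/17; mL=279/170, mR=-24/85; mL+mR=231/170 → advance +1; mR−mL=-327/170 → turn -1·90°

0 12/13 12/13 18/13 -6/13 7 6 N
1 120/197 24/13 3924/2561 -3948/2561 7 7 E
2 15/13 30/29 630/377 -345/754 6 7 S
3 120/53 120/173 23940/9169 4020/9169 6 6 W
4 60/73 60/61 5850/4453 -2550/4453 5 6 N
5 120/197 24/13 3924/2561 -3948/2561 5 7 E
6 6/5 15/17 279/170 -24/85 4 7 S
final 4 6 W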